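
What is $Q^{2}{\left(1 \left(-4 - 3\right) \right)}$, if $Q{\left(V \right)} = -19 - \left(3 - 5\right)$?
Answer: $289$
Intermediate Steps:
$Q{\left(V \right)} = -17$ ($Q{\left(V \right)} = -19 - \left(3 - 5\right) = -19 - -2 = -19 + 2 = -17$)
$Q^{2}{\left(1 \left(-4 - 3\right) \right)} = \left(-17\right)^{2} = 289$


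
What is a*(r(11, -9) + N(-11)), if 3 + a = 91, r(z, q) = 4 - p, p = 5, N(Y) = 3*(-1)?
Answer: -352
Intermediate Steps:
N(Y) = -3
r(z, q) = -1 (r(z, q) = 4 - 1*5 = 4 - 5 = -1)
a = 88 (a = -3 + 91 = 88)
a*(r(11, -9) + N(-11)) = 88*(-1 - 3) = 88*(-4) = -352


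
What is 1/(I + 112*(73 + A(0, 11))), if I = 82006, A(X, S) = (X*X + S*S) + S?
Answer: 1/104966 ≈ 9.5269e-6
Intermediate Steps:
A(X, S) = S + S**2 + X**2 (A(X, S) = (X**2 + S**2) + S = (S**2 + X**2) + S = S + S**2 + X**2)
1/(I + 112*(73 + A(0, 11))) = 1/(82006 + 112*(73 + (11 + 11**2 + 0**2))) = 1/(82006 + 112*(73 + (11 + 121 + 0))) = 1/(82006 + 112*(73 + 132)) = 1/(82006 + 112*205) = 1/(82006 + 22960) = 1/104966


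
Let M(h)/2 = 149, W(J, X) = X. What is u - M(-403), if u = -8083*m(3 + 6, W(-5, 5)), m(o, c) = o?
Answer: -73045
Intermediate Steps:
M(h) = 298 (M(h) = 2*149 = 298)
u = -72747 (u = -8083*(3 + 6) = -8083*9 = -72747)
u - M(-403) = -72747 - 1*298 = -72747 - 298 = -73045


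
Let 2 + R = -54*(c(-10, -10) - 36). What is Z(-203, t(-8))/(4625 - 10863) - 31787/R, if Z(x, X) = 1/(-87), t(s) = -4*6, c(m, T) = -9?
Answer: -8625496597/658845084 ≈ -13.092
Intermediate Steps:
R = 2428 (R = -2 - 54*(-9 - 36) = -2 - 54*(-45) = -2 + 2430 = 2428)
t(s) = -24
Z(x, X) = -1/87
Z(-203, t(-8))/(4625 - 10863) - 31787/R = -1/(87*(4625 - 10863)) - 31787/2428 = -1/87/(-6238) - 31787*1/2428 = -1/87*(-1/6238) - 31787/2428 = 1/542706 - 31787/2428 = -8625496597/658845084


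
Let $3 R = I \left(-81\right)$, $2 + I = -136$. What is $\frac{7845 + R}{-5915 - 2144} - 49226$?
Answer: $- \frac{396723905}{8059} \approx -49227.0$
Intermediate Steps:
$I = -138$ ($I = -2 - 136 = -138$)
$R = 3726$ ($R = \frac{\left(-138\right) \left(-81\right)}{3} = \frac{1}{3} \cdot 11178 = 3726$)
$\frac{7845 + R}{-5915 - 2144} - 49226 = \frac{7845 + 3726}{-5915 - 2144} - 49226 = \frac{11571}{-8059} - 49226 = 11571 \left(- \frac{1}{8059}\right) - 49226 = - \frac{11571}{8059} - 49226 = - \frac{396723905}{8059}$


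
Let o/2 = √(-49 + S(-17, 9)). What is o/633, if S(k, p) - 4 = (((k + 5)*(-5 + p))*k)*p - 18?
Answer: 2*√809/211 ≈ 0.26960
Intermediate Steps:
S(k, p) = -14 + k*p*(-5 + p)*(5 + k) (S(k, p) = 4 + ((((k + 5)*(-5 + p))*k)*p - 18) = 4 + ((((5 + k)*(-5 + p))*k)*p - 18) = 4 + ((((-5 + p)*(5 + k))*k)*p - 18) = 4 + ((k*(-5 + p)*(5 + k))*p - 18) = 4 + (k*p*(-5 + p)*(5 + k) - 18) = 4 + (-18 + k*p*(-5 + p)*(5 + k)) = -14 + k*p*(-5 + p)*(5 + k))
o = 6*√809 (o = 2*√(-49 + (-14 + (-17)²*9² - 25*(-17)*9 - 5*9*(-17)² + 5*(-17)*9²)) = 2*√(-49 + (-14 + 289*81 + 3825 - 5*9*289 + 5*(-17)*81)) = 2*√(-49 + (-14 + 23409 + 3825 - 13005 - 6885)) = 2*√(-49 + 7330) = 2*√7281 = 2*(3*√809) = 6*√809 ≈ 170.66)
o/633 = (6*√809)/633 = (6*√809)*(1/633) = 2*√809/211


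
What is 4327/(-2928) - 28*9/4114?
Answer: -9269567/6022896 ≈ -1.5391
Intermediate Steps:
4327/(-2928) - 28*9/4114 = 4327*(-1/2928) - 252*1/4114 = -4327/2928 - 126/2057 = -9269567/6022896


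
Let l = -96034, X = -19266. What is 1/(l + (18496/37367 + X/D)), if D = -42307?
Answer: -1580885669/151817271913852 ≈ -1.0413e-5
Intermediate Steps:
1/(l + (18496/37367 + X/D)) = 1/(-96034 + (18496/37367 - 19266/(-42307))) = 1/(-96034 + (18496*(1/37367) - 19266*(-1/42307))) = 1/(-96034 + (18496/37367 + 19266/42307)) = 1/(-96034 + 1502422894/1580885669) = 1/(-151817271913852/1580885669) = -1580885669/151817271913852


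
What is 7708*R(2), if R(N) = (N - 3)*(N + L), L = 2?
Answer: -30832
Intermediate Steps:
R(N) = (-3 + N)*(2 + N) (R(N) = (N - 3)*(N + 2) = (-3 + N)*(2 + N))
7708*R(2) = 7708*(-6 + 2² - 1*2) = 7708*(-6 + 4 - 2) = 7708*(-4) = -30832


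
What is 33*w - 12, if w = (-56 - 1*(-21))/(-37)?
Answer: 711/37 ≈ 19.216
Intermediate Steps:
w = 35/37 (w = (-56 + 21)*(-1/37) = -35*(-1/37) = 35/37 ≈ 0.94595)
33*w - 12 = 33*(35/37) - 12 = 1155/37 - 12 = 711/37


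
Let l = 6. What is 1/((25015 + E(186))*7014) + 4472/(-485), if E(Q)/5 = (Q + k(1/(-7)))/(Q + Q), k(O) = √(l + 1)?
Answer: -18111315404344680068/1964219136076967105 - 62*√7/20249681815226465 ≈ -9.2206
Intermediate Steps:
k(O) = √7 (k(O) = √(6 + 1) = √7)
E(Q) = 5*(Q + √7)/(2*Q) (E(Q) = 5*((Q + √7)/(Q + Q)) = 5*((Q + √7)/((2*Q))) = 5*((Q + √7)*(1/(2*Q))) = 5*((Q + √7)/(2*Q)) = 5*(Q + √7)/(2*Q))
1/((25015 + E(186))*7014) + 4472/(-485) = 1/((25015 + (5/2)*(186 + √7)/186)*7014) + 4472/(-485) = (1/7014)/(25015 + (5/2)*(1/186)*(186 + √7)) + 4472*(-1/485) = (1/7014)/(25015 + (5/2 + 5*√7/372)) - 4472/485 = (1/7014)/(50035/2 + 5*√7/372) - 4472/485 = 1/(7014*(50035/2 + 5*√7/372)) - 4472/485 = -4472/485 + 1/(7014*(50035/2 + 5*√7/372))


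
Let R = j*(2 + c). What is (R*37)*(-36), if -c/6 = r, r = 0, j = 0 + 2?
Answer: -5328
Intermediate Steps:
j = 2
c = 0 (c = -6*0 = 0)
R = 4 (R = 2*(2 + 0) = 2*2 = 4)
(R*37)*(-36) = (4*37)*(-36) = 148*(-36) = -5328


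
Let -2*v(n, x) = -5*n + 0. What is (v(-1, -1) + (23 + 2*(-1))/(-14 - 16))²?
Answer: 256/25 ≈ 10.240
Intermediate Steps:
v(n, x) = 5*n/2 (v(n, x) = -(-5*n + 0)/2 = -(-5)*n/2 = 5*n/2)
(v(-1, -1) + (23 + 2*(-1))/(-14 - 16))² = ((5/2)*(-1) + (23 + 2*(-1))/(-14 - 16))² = (-5/2 + (23 - 2)/(-30))² = (-5/2 + 21*(-1/30))² = (-5/2 - 7/10)² = (-16/5)² = 256/25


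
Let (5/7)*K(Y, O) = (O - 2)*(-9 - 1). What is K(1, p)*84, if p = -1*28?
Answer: 35280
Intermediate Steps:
p = -28
K(Y, O) = 28 - 14*O (K(Y, O) = 7*((O - 2)*(-9 - 1))/5 = 7*((-2 + O)*(-10))/5 = 7*(20 - 10*O)/5 = 28 - 14*O)
K(1, p)*84 = (28 - 14*(-28))*84 = (28 + 392)*84 = 420*84 = 35280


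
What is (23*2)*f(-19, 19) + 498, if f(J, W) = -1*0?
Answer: 498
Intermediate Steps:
f(J, W) = 0
(23*2)*f(-19, 19) + 498 = (23*2)*0 + 498 = 46*0 + 498 = 0 + 498 = 498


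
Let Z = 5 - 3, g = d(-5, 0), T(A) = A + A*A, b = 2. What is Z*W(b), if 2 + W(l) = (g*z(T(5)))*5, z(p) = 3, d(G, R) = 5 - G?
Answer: 296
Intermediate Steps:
T(A) = A + A²
g = 10 (g = 5 - 1*(-5) = 5 + 5 = 10)
W(l) = 148 (W(l) = -2 + (10*3)*5 = -2 + 30*5 = -2 + 150 = 148)
Z = 2
Z*W(b) = 2*148 = 296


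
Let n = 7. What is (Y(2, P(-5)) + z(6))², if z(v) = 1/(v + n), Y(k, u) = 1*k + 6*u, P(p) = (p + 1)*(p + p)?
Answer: 9903609/169 ≈ 58601.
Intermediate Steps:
P(p) = 2*p*(1 + p) (P(p) = (1 + p)*(2*p) = 2*p*(1 + p))
Y(k, u) = k + 6*u
z(v) = 1/(7 + v) (z(v) = 1/(v + 7) = 1/(7 + v))
(Y(2, P(-5)) + z(6))² = ((2 + 6*(2*(-5)*(1 - 5))) + 1/(7 + 6))² = ((2 + 6*(2*(-5)*(-4))) + 1/13)² = ((2 + 6*40) + 1/13)² = ((2 + 240) + 1/13)² = (242 + 1/13)² = (3147/13)² = 9903609/169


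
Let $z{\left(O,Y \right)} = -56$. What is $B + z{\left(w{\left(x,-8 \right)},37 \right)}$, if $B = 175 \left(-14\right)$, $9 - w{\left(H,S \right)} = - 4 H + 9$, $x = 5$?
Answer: $-2506$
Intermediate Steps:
$w{\left(H,S \right)} = 4 H$ ($w{\left(H,S \right)} = 9 - \left(- 4 H + 9\right) = 9 - \left(9 - 4 H\right) = 9 + \left(-9 + 4 H\right) = 4 H$)
$B = -2450$
$B + z{\left(w{\left(x,-8 \right)},37 \right)} = -2450 - 56 = -2506$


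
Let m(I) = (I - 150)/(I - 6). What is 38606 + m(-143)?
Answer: 5752587/149 ≈ 38608.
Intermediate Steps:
m(I) = (-150 + I)/(-6 + I)
38606 + m(-143) = 38606 + (-150 - 143)/(-6 - 143) = 38606 - 293/(-149) = 38606 - 1/149*(-293) = 38606 + 293/149 = 5752587/149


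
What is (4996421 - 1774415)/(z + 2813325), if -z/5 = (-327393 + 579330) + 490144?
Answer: -1611003/448540 ≈ -3.5917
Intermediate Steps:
z = -3710405 (z = -5*((-327393 + 579330) + 490144) = -5*(251937 + 490144) = -5*742081 = -3710405)
(4996421 - 1774415)/(z + 2813325) = (4996421 - 1774415)/(-3710405 + 2813325) = 3222006/(-897080) = 3222006*(-1/897080) = -1611003/448540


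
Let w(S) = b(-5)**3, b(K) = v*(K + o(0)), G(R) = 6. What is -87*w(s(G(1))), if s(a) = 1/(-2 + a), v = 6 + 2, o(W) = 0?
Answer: 5568000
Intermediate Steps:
v = 8
b(K) = 8*K (b(K) = 8*(K + 0) = 8*K)
w(S) = -64000 (w(S) = (8*(-5))**3 = (-40)**3 = -64000)
-87*w(s(G(1))) = -87*(-64000) = 5568000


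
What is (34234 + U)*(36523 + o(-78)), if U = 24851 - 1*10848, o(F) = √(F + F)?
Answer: 1761759951 + 96474*I*√39 ≈ 1.7618e+9 + 6.0248e+5*I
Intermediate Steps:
o(F) = √2*√F (o(F) = √(2*F) = √2*√F)
U = 14003 (U = 24851 - 10848 = 14003)
(34234 + U)*(36523 + o(-78)) = (34234 + 14003)*(36523 + √2*√(-78)) = 48237*(36523 + √2*(I*√78)) = 48237*(36523 + 2*I*√39) = 1761759951 + 96474*I*√39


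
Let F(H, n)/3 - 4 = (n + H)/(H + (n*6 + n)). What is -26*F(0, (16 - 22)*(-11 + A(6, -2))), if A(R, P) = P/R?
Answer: -2262/7 ≈ -323.14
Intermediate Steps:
F(H, n) = 12 + 3*(H + n)/(H + 7*n) (F(H, n) = 12 + 3*((n + H)/(H + (n*6 + n))) = 12 + 3*((H + n)/(H + (6*n + n))) = 12 + 3*((H + n)/(H + 7*n)) = 12 + 3*(H + n)/(H + 7*n))
-26*F(0, (16 - 22)*(-11 + A(6, -2))) = -78*(5*0 + 29*((16 - 22)*(-11 - 2/6)))/(0 + 7*((16 - 22)*(-11 - 2/6))) = -78*(0 + 29*(-6*(-11 - 2*⅙)))/(0 + 7*(-6*(-11 - 2*⅙))) = -78*(0 + 29*(-6*(-11 - ⅓)))/(0 + 7*(-6*(-11 - ⅓))) = -78*(0 + 29*(-6*(-34/3)))/(0 + 7*(-6*(-34/3))) = -78*(0 + 29*68)/(0 + 7*68) = -78*(0 + 1972)/(0 + 476) = -78*1972/476 = -26*87/7 = -2262/7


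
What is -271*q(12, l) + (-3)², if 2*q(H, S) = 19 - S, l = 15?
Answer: -533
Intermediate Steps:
q(H, S) = 19/2 - S/2 (q(H, S) = (19 - S)/2 = 19/2 - S/2)
-271*q(12, l) + (-3)² = -271*(19/2 - ½*15) + (-3)² = -271*(19/2 - 15/2) + 9 = -271*2 + 9 = -542 + 9 = -533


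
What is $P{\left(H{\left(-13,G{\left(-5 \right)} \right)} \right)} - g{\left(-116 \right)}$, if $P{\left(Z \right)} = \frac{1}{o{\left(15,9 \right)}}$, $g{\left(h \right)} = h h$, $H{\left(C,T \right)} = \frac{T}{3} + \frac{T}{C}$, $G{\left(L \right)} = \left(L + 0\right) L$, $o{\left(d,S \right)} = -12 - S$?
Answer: $- \frac{282577}{21} \approx -13456.0$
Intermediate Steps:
$G{\left(L \right)} = L^{2}$ ($G{\left(L \right)} = L L = L^{2}$)
$H{\left(C,T \right)} = \frac{T}{3} + \frac{T}{C}$ ($H{\left(C,T \right)} = T \frac{1}{3} + \frac{T}{C} = \frac{T}{3} + \frac{T}{C}$)
$g{\left(h \right)} = h^{2}$
$P{\left(Z \right)} = - \frac{1}{21}$ ($P{\left(Z \right)} = \frac{1}{-12 - 9} = \frac{1}{-21} = - \frac{1}{21}$)
$P{\left(H{\left(-13,G{\left(-5 \right)} \right)} \right)} - g{\left(-116 \right)} = - \frac{1}{21} - \left(-116\right)^{2} = - \frac{1}{21} - 13456 = - \frac{282577}{21}$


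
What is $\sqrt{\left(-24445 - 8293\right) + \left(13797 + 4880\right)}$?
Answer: $i \sqrt{14061} \approx 118.58 i$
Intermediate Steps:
$\sqrt{\left(-24445 - 8293\right) + \left(13797 + 4880\right)} = \sqrt{-32738 + 18677} = \sqrt{-14061} = i \sqrt{14061}$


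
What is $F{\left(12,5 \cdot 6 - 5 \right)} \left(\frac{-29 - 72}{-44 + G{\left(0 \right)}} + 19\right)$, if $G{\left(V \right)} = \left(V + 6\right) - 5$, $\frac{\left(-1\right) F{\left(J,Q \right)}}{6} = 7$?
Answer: $- \frac{38556}{43} \approx -896.65$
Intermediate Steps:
$F{\left(J,Q \right)} = -42$ ($F{\left(J,Q \right)} = \left(-6\right) 7 = -42$)
$G{\left(V \right)} = 1 + V$ ($G{\left(V \right)} = \left(6 + V\right) - 5 = 1 + V$)
$F{\left(12,5 \cdot 6 - 5 \right)} \left(\frac{-29 - 72}{-44 + G{\left(0 \right)}} + 19\right) = - 42 \left(\frac{-29 - 72}{-44 + \left(1 + 0\right)} + 19\right) = - 42 \left(- \frac{101}{-44 + 1} + 19\right) = - 42 \left(- \frac{101}{-43} + 19\right) = - 42 \left(\left(-101\right) \left(- \frac{1}{43}\right) + 19\right) = - 42 \left(\frac{101}{43} + 19\right) = \left(-42\right) \frac{918}{43} = - \frac{38556}{43}$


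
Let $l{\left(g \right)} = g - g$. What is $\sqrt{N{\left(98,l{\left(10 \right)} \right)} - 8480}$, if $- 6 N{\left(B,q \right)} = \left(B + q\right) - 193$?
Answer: $\frac{i \sqrt{304710}}{6} \approx 92.001 i$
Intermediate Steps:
$l{\left(g \right)} = 0$
$N{\left(B,q \right)} = \frac{193}{6} - \frac{B}{6} - \frac{q}{6}$ ($N{\left(B,q \right)} = - \frac{\left(B + q\right) - 193}{6} = - \frac{-193 + B + q}{6} = \frac{193}{6} - \frac{B}{6} - \frac{q}{6}$)
$\sqrt{N{\left(98,l{\left(10 \right)} \right)} - 8480} = \sqrt{\left(\frac{193}{6} - \frac{49}{3} - 0\right) - 8480} = \sqrt{\left(\frac{193}{6} - \frac{49}{3} + 0\right) - 8480} = \sqrt{\frac{95}{6} - 8480} = \sqrt{- \frac{50785}{6}} = \frac{i \sqrt{304710}}{6}$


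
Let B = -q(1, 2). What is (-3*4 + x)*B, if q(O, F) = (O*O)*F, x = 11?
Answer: 2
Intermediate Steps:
q(O, F) = F*O² (q(O, F) = O²*F = F*O²)
B = -2 (B = -2*1² = -2 ≈ -2.0000)
(-3*4 + x)*B = (-3*4 + 11)*(-2) = (-12 + 11)*(-2) = -1*(-2) = 2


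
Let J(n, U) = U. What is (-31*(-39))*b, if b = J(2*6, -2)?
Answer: -2418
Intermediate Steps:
b = -2
(-31*(-39))*b = -31*(-39)*(-2) = 1209*(-2) = -2418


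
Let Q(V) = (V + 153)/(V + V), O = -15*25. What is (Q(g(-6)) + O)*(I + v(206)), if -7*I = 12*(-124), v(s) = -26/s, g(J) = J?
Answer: -237264977/2884 ≈ -82269.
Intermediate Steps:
O = -375
Q(V) = (153 + V)/(2*V) (Q(V) = (153 + V)/((2*V)) = (153 + V)*(1/(2*V)) = (153 + V)/(2*V))
I = 1488/7 (I = -12*(-124)/7 = -⅐*(-1488) = 1488/7 ≈ 212.57)
(Q(g(-6)) + O)*(I + v(206)) = ((½)*(153 - 6)/(-6) - 375)*(1488/7 - 26/206) = ((½)*(-⅙)*147 - 375)*(1488/7 - 26*1/206) = (-49/4 - 375)*(1488/7 - 13/103) = -1549/4*153173/721 = -237264977/2884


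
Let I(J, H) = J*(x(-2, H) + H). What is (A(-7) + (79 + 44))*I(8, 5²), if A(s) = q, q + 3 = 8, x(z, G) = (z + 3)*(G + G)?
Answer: 76800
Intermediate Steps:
x(z, G) = 2*G*(3 + z) (x(z, G) = (3 + z)*(2*G) = 2*G*(3 + z))
I(J, H) = 3*H*J (I(J, H) = J*(2*H*(3 - 2) + H) = J*(2*H*1 + H) = J*(2*H + H) = J*(3*H) = 3*H*J)
q = 5 (q = -3 + 8 = 5)
A(s) = 5
(A(-7) + (79 + 44))*I(8, 5²) = (5 + (79 + 44))*(3*5²*8) = (5 + 123)*(3*25*8) = 128*600 = 76800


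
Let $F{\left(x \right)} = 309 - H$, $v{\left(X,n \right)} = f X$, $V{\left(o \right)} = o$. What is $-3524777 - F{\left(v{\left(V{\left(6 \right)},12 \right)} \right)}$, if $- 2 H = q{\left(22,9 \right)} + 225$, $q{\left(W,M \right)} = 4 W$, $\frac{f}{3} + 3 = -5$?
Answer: $- \frac{7050485}{2} \approx -3.5252 \cdot 10^{6}$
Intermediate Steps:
$f = -24$ ($f = -9 + 3 \left(-5\right) = -9 - 15 = -24$)
$H = - \frac{313}{2}$ ($H = - \frac{4 \cdot 22 + 225}{2} = - \frac{88 + 225}{2} = \left(- \frac{1}{2}\right) 313 = - \frac{313}{2} \approx -156.5$)
$v{\left(X,n \right)} = - 24 X$
$F{\left(x \right)} = \frac{931}{2}$ ($F{\left(x \right)} = 309 - - \frac{313}{2} = 309 + \frac{313}{2} = \frac{931}{2}$)
$-3524777 - F{\left(v{\left(V{\left(6 \right)},12 \right)} \right)} = -3524777 - \frac{931}{2} = - \frac{7050485}{2}$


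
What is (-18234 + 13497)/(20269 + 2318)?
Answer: -1579/7529 ≈ -0.20972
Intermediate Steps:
(-18234 + 13497)/(20269 + 2318) = -4737/22587 = -4737*1/22587 = -1579/7529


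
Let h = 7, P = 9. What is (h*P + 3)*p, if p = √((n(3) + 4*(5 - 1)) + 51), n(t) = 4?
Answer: 66*√71 ≈ 556.13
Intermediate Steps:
p = √71 (p = √((4 + 4*(5 - 1)) + 51) = √((4 + 4*4) + 51) = √((4 + 16) + 51) = √(20 + 51) = √71 ≈ 8.4261)
(h*P + 3)*p = (7*9 + 3)*√71 = (63 + 3)*√71 = 66*√71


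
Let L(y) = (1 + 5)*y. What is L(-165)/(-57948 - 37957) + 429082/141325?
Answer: 8258204192/2710754825 ≈ 3.0465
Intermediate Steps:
L(y) = 6*y
L(-165)/(-57948 - 37957) + 429082/141325 = (6*(-165))/(-57948 - 37957) + 429082/141325 = -990/(-95905) + 429082*(1/141325) = -990*(-1/95905) + 429082/141325 = 198/19181 + 429082/141325 = 8258204192/2710754825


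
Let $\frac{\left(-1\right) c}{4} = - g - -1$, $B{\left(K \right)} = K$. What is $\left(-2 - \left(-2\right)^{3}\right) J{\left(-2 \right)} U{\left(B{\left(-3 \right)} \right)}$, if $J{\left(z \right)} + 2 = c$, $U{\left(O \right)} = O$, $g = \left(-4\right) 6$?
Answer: $1836$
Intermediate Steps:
$g = -24$
$c = -100$ ($c = - 4 \left(\left(-1\right) \left(-24\right) - -1\right) = - 4 \left(24 + 1\right) = \left(-4\right) 25 = -100$)
$J{\left(z \right)} = -102$ ($J{\left(z \right)} = -2 - 100 = -102$)
$\left(-2 - \left(-2\right)^{3}\right) J{\left(-2 \right)} U{\left(B{\left(-3 \right)} \right)} = \left(-2 - \left(-2\right)^{3}\right) \left(-102\right) \left(-3\right) = \left(-2 - -8\right) \left(-102\right) \left(-3\right) = \left(-2 + 8\right) \left(-102\right) \left(-3\right) = 6 \left(-102\right) \left(-3\right) = \left(-612\right) \left(-3\right) = 1836$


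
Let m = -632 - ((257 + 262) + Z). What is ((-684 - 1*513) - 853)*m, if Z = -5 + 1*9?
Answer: 2367750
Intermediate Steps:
Z = 4 (Z = -5 + 9 = 4)
m = -1155 (m = -632 - ((257 + 262) + 4) = -632 - (519 + 4) = -632 - 1*523 = -632 - 523 = -1155)
((-684 - 1*513) - 853)*m = ((-684 - 1*513) - 853)*(-1155) = ((-684 - 513) - 853)*(-1155) = (-1197 - 853)*(-1155) = -2050*(-1155) = 2367750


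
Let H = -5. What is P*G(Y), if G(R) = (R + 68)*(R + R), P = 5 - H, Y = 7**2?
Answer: 114660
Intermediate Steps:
Y = 49
P = 10 (P = 5 - 1*(-5) = 5 + 5 = 10)
G(R) = 2*R*(68 + R) (G(R) = (68 + R)*(2*R) = 2*R*(68 + R))
P*G(Y) = 10*(2*49*(68 + 49)) = 10*(2*49*117) = 10*11466 = 114660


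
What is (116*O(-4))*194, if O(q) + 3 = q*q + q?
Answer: 202536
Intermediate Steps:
O(q) = -3 + q + q² (O(q) = -3 + (q*q + q) = -3 + (q² + q) = -3 + (q + q²) = -3 + q + q²)
(116*O(-4))*194 = (116*(-3 - 4 + (-4)²))*194 = (116*(-3 - 4 + 16))*194 = (116*9)*194 = 1044*194 = 202536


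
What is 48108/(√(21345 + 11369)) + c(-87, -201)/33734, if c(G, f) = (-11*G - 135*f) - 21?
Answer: 28071/33734 + 24054*√32714/16357 ≈ 266.81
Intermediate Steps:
c(G, f) = -21 - 135*f - 11*G (c(G, f) = (-135*f - 11*G) - 21 = -21 - 135*f - 11*G)
48108/(√(21345 + 11369)) + c(-87, -201)/33734 = 48108/(√(21345 + 11369)) + (-21 - 135*(-201) - 11*(-87))/33734 = 48108/(√32714) + (-21 + 27135 + 957)*(1/33734) = 48108*(√32714/32714) + 28071*(1/33734) = 24054*√32714/16357 + 28071/33734 = 28071/33734 + 24054*√32714/16357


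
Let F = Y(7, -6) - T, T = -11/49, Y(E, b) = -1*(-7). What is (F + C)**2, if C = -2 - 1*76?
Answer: 12027024/2401 ≈ 5009.2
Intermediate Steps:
Y(E, b) = 7
T = -11/49 (T = -11*1/49 = -11/49 ≈ -0.22449)
F = 354/49 (F = 7 - 1*(-11/49) = 7 + 11/49 = 354/49 ≈ 7.2245)
C = -78 (C = -2 - 76 = -78)
(F + C)**2 = (354/49 - 78)**2 = (-3468/49)**2 = 12027024/2401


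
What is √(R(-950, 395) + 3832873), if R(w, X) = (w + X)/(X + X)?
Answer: √95683824034/158 ≈ 1957.8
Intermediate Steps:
R(w, X) = (X + w)/(2*X) (R(w, X) = (X + w)/((2*X)) = (X + w)*(1/(2*X)) = (X + w)/(2*X))
√(R(-950, 395) + 3832873) = √((½)*(395 - 950)/395 + 3832873) = √((½)*(1/395)*(-555) + 3832873) = √(-111/158 + 3832873) = √(605593823/158) = √95683824034/158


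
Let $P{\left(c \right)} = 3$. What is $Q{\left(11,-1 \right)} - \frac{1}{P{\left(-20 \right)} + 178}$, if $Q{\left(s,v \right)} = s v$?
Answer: $- \frac{1992}{181} \approx -11.006$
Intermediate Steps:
$Q{\left(11,-1 \right)} - \frac{1}{P{\left(-20 \right)} + 178} = 11 \left(-1\right) - \frac{1}{3 + 178} = -11 - \frac{1}{181} = - \frac{1992}{181}$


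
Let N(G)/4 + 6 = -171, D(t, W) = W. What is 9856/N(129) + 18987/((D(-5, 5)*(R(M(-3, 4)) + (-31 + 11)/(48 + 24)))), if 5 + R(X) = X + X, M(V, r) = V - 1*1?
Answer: -63437062/211515 ≈ -299.92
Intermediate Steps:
M(V, r) = -1 + V (M(V, r) = V - 1 = -1 + V)
R(X) = -5 + 2*X (R(X) = -5 + (X + X) = -5 + 2*X)
N(G) = -708 (N(G) = -24 + 4*(-171) = -24 - 684 = -708)
9856/N(129) + 18987/((D(-5, 5)*(R(M(-3, 4)) + (-31 + 11)/(48 + 24)))) = 9856/(-708) + 18987/((5*((-5 + 2*(-1 - 3)) + (-31 + 11)/(48 + 24)))) = 9856*(-1/708) + 18987/((5*((-5 + 2*(-4)) - 20/72))) = -2464/177 + 18987/((5*((-5 - 8) - 20*1/72))) = -2464/177 + 18987/((5*(-13 - 5/18))) = -2464/177 + 18987/((5*(-239/18))) = -2464/177 + 18987/(-1195/18) = -2464/177 + 18987*(-18/1195) = -2464/177 - 341766/1195 = -63437062/211515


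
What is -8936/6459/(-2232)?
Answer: 1117/1802061 ≈ 0.00061985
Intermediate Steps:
-8936/6459/(-2232) = -8936*1/6459*(-1/2232) = -8936/6459*(-1/2232) = 1117/1802061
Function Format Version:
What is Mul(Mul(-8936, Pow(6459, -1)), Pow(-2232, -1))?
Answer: Rational(1117, 1802061) ≈ 0.00061985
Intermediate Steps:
Mul(Mul(-8936, Pow(6459, -1)), Pow(-2232, -1)) = Mul(Mul(-8936, Rational(1, 6459)), Rational(-1, 2232)) = Mul(Rational(-8936, 6459), Rational(-1, 2232)) = Rational(1117, 1802061)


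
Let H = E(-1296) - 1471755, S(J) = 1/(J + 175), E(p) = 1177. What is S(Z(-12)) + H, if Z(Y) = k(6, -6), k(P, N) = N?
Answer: -248527681/169 ≈ -1.4706e+6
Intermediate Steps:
Z(Y) = -6
S(J) = 1/(175 + J)
H = -1470578 (H = 1177 - 1471755 = -1470578)
S(Z(-12)) + H = 1/(175 - 6) - 1470578 = 1/169 - 1470578 = -248527681/169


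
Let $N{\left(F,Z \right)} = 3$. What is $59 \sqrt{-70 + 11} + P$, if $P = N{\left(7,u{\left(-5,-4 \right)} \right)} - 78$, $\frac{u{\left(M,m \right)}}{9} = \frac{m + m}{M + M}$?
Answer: $-75 + 59 i \sqrt{59} \approx -75.0 + 453.19 i$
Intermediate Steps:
$u{\left(M,m \right)} = \frac{9 m}{M}$ ($u{\left(M,m \right)} = 9 \frac{m + m}{M + M} = 9 \frac{2 m}{2 M} = 9 \cdot 2 m \frac{1}{2 M} = 9 \frac{m}{M} = \frac{9 m}{M}$)
$P = -75$ ($P = 3 - 78 = -75$)
$59 \sqrt{-70 + 11} + P = 59 \sqrt{-70 + 11} - 75 = 59 \sqrt{-59} - 75 = 59 i \sqrt{59} - 75 = -75 + 59 i \sqrt{59}$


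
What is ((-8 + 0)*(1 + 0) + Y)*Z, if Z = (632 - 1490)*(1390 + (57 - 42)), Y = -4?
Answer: 14465880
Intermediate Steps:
Z = -1205490 (Z = -858*(1390 + 15) = -858*1405 = -1205490)
((-8 + 0)*(1 + 0) + Y)*Z = ((-8 + 0)*(1 + 0) - 4)*(-1205490) = (-8*1 - 4)*(-1205490) = (-8 - 4)*(-1205490) = -12*(-1205490) = 14465880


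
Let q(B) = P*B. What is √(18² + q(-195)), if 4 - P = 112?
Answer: 18*√66 ≈ 146.23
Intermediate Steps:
P = -108 (P = 4 - 1*112 = 4 - 112 = -108)
q(B) = -108*B
√(18² + q(-195)) = √(18² - 108*(-195)) = √(324 + 21060) = √21384 = 18*√66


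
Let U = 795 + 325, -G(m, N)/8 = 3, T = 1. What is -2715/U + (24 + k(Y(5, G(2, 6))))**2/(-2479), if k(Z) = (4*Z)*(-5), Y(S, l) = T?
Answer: -1349681/555296 ≈ -2.4306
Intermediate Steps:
G(m, N) = -24 (G(m, N) = -8*3 = -24)
Y(S, l) = 1
k(Z) = -20*Z
U = 1120
-2715/U + (24 + k(Y(5, G(2, 6))))**2/(-2479) = -2715/1120 + (24 - 20*1)**2/(-2479) = -2715*1/1120 + (24 - 20)**2*(-1/2479) = -543/224 + 4**2*(-1/2479) = -543/224 + 16*(-1/2479) = -543/224 - 16/2479 = -1349681/555296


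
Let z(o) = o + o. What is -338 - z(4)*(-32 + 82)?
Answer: -738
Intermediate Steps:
z(o) = 2*o
-338 - z(4)*(-32 + 82) = -338 - 2*4*(-32 + 82) = -338 - 8*50 = -338 - 1*400 = -338 - 400 = -738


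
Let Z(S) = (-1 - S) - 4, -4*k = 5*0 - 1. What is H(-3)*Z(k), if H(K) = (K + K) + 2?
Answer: 21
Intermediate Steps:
H(K) = 2 + 2*K (H(K) = 2*K + 2 = 2 + 2*K)
k = 1/4 (k = -(5*0 - 1)/4 = -(0 - 1)/4 = -1/4*(-1) = 1/4 ≈ 0.25000)
Z(S) = -5 - S
H(-3)*Z(k) = (2 + 2*(-3))*(-5 - 1*1/4) = (2 - 6)*(-5 - 1/4) = -4*(-21/4) = 21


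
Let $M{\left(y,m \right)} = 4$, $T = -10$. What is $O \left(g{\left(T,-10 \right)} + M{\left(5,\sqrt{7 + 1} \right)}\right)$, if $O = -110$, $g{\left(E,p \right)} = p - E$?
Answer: $-440$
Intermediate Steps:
$O \left(g{\left(T,-10 \right)} + M{\left(5,\sqrt{7 + 1} \right)}\right) = - 110 \left(\left(-10 - -10\right) + 4\right) = - 110 \left(\left(-10 + 10\right) + 4\right) = - 110 \left(0 + 4\right) = \left(-110\right) 4 = -440$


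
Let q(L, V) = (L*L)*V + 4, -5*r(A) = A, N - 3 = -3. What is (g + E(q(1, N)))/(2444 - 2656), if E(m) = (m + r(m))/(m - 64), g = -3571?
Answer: 267829/15900 ≈ 16.845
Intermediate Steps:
N = 0 (N = 3 - 3 = 0)
r(A) = -A/5
q(L, V) = 4 + V*L² (q(L, V) = L²*V + 4 = V*L² + 4 = 4 + V*L²)
E(m) = 4*m/(5*(-64 + m)) (E(m) = (m - m/5)/(m - 64) = (4*m/5)/(-64 + m) = 4*m/(5*(-64 + m)))
(g + E(q(1, N)))/(2444 - 2656) = (-3571 + 4*(4 + 0*1²)/(5*(-64 + (4 + 0*1²))))/(2444 - 2656) = (-3571 + 4*(4 + 0*1)/(5*(-64 + (4 + 0*1))))/(-212) = (-3571 + 4*(4 + 0)/(5*(-64 + (4 + 0))))*(-1/212) = (-3571 + (⅘)*4/(-64 + 4))*(-1/212) = (-3571 + (⅘)*4/(-60))*(-1/212) = (-3571 + (⅘)*4*(-1/60))*(-1/212) = (-3571 - 4/75)*(-1/212) = -267829/75*(-1/212) = 267829/15900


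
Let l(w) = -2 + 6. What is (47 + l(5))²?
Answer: 2601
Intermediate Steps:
l(w) = 4
(47 + l(5))² = (47 + 4)² = 51² = 2601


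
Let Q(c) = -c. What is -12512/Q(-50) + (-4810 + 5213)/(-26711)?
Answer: -167114091/667775 ≈ -250.26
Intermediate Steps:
-12512/Q(-50) + (-4810 + 5213)/(-26711) = -12512/((-1*(-50))) + (-4810 + 5213)/(-26711) = -12512/50 + 403*(-1/26711) = -12512*1/50 - 403/26711 = -6256/25 - 403/26711 = -167114091/667775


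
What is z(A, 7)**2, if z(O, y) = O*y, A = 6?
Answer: 1764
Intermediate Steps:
z(A, 7)**2 = (6*7)**2 = 42**2 = 1764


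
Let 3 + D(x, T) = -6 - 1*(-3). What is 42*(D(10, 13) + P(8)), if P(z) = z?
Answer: 84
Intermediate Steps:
D(x, T) = -6 (D(x, T) = -3 + (-6 - 1*(-3)) = -3 + (-6 + 3) = -3 - 3 = -6)
42*(D(10, 13) + P(8)) = 42*(-6 + 8) = 42*2 = 84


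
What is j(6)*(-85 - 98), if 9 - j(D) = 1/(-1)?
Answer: -1830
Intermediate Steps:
j(D) = 10 (j(D) = 9 - 1/(-1) = 9 - 1*(-1) = 9 + 1 = 10)
j(6)*(-85 - 98) = 10*(-85 - 98) = 10*(-183) = -1830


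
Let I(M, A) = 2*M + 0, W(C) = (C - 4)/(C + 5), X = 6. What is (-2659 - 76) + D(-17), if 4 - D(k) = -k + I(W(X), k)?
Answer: -30232/11 ≈ -2748.4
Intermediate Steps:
W(C) = (-4 + C)/(5 + C)
I(M, A) = 2*M
D(k) = 40/11 + k (D(k) = 4 - (-k + 2*((-4 + 6)/(5 + 6))) = 4 - (-k + 2*(2/11)) = 4 - (-k + 4/11) = 4 - (4/11 - k) = 4 + (-4/11 + k) = 40/11 + k)
(-2659 - 76) + D(-17) = (-2659 - 76) + (40/11 - 17) = -2735 - 147/11 = -30232/11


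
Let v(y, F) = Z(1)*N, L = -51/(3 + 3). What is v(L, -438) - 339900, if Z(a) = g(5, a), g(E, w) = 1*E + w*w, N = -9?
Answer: -339954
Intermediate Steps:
L = -17/2 (L = -51/6 = (⅙)*(-51) = -17/2 ≈ -8.5000)
g(E, w) = E + w²
Z(a) = 5 + a²
v(y, F) = -54 (v(y, F) = (5 + 1²)*(-9) = (5 + 1)*(-9) = 6*(-9) = -54)
v(L, -438) - 339900 = -54 - 339900 = -339954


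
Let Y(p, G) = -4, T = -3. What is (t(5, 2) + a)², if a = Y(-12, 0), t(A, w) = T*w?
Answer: 100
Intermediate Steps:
t(A, w) = -3*w
a = -4
(t(5, 2) + a)² = (-3*2 - 4)² = (-6 - 4)² = (-10)² = 100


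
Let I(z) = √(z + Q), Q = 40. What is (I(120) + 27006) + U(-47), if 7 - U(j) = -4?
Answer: 27017 + 4*√10 ≈ 27030.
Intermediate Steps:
U(j) = 11 (U(j) = 7 - 1*(-4) = 7 + 4 = 11)
I(z) = √(40 + z) (I(z) = √(z + 40) = √(40 + z))
(I(120) + 27006) + U(-47) = (√(40 + 120) + 27006) + 11 = (√160 + 27006) + 11 = (4*√10 + 27006) + 11 = (27006 + 4*√10) + 11 = 27017 + 4*√10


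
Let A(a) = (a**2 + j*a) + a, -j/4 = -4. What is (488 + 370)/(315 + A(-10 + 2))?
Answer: 286/81 ≈ 3.5309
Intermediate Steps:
j = 16 (j = -4*(-4) = 16)
A(a) = a**2 + 17*a (A(a) = (a**2 + 16*a) + a = a**2 + 17*a)
(488 + 370)/(315 + A(-10 + 2)) = (488 + 370)/(315 + (-10 + 2)*(17 + (-10 + 2))) = 858/(315 - 8*(17 - 8)) = 858/(315 - 8*9) = 858/(315 - 72) = 858/243 = 858*(1/243) = 286/81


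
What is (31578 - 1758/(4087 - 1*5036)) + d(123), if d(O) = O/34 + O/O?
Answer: 1019104513/32266 ≈ 31584.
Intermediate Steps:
d(O) = 1 + O/34 (d(O) = O*(1/34) + 1 = O/34 + 1 = 1 + O/34)
(31578 - 1758/(4087 - 1*5036)) + d(123) = (31578 - 1758/(4087 - 1*5036)) + (1 + (1/34)*123) = (31578 - 1758/(4087 - 5036)) + (1 + 123/34) = (31578 - 1758/(-949)) + 157/34 = (31578 - 1758*(-1/949)) + 157/34 = (31578 + 1758/949) + 157/34 = 29969280/949 + 157/34 = 1019104513/32266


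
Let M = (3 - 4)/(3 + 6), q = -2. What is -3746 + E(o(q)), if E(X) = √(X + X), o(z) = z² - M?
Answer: -3746 + √74/3 ≈ -3743.1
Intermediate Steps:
M = -⅑ (M = -1/9 = -1*⅑ = -⅑ ≈ -0.11111)
o(z) = ⅑ + z² (o(z) = z² - 1*(-⅑) = z² + ⅑ = ⅑ + z²)
E(X) = √2*√X (E(X) = √(2*X) = √2*√X)
-3746 + E(o(q)) = -3746 + √2*√(⅑ + (-2)²) = -3746 + √2*√(⅑ + 4) = -3746 + √2*√(37/9) = -3746 + √2*(√37/3) = -3746 + √74/3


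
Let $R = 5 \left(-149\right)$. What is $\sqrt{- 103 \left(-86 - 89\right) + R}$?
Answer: $24 \sqrt{30} \approx 131.45$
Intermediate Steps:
$R = -745$
$\sqrt{- 103 \left(-86 - 89\right) + R} = \sqrt{- 103 \left(-86 - 89\right) - 745} = \sqrt{\left(-103\right) \left(-175\right) - 745} = \sqrt{18025 - 745} = \sqrt{17280} = 24 \sqrt{30}$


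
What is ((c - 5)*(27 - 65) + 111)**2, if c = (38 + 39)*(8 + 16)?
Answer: 4889225929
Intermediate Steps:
c = 1848 (c = 77*24 = 1848)
((c - 5)*(27 - 65) + 111)**2 = ((1848 - 5)*(27 - 65) + 111)**2 = (1843*(-38) + 111)**2 = (-70034 + 111)**2 = (-69923)**2 = 4889225929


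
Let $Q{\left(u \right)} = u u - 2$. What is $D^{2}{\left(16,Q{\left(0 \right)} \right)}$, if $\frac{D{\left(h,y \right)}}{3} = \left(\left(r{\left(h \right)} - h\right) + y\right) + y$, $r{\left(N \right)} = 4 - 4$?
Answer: $3600$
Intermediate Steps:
$r{\left(N \right)} = 0$
$Q{\left(u \right)} = -2 + u^{2}$ ($Q{\left(u \right)} = u^{2} - 2 = -2 + u^{2}$)
$D{\left(h,y \right)} = - 3 h + 6 y$ ($D{\left(h,y \right)} = 3 \left(\left(\left(0 - h\right) + y\right) + y\right) = 3 \left(\left(- h + y\right) + y\right) = 3 \left(\left(y - h\right) + y\right) = 3 \left(- h + 2 y\right) = - 3 h + 6 y$)
$D^{2}{\left(16,Q{\left(0 \right)} \right)} = \left(\left(-3\right) 16 + 6 \left(-2 + 0^{2}\right)\right)^{2} = \left(-48 + 6 \left(-2 + 0\right)\right)^{2} = \left(-48 + 6 \left(-2\right)\right)^{2} = \left(-48 - 12\right)^{2} = \left(-60\right)^{2} = 3600$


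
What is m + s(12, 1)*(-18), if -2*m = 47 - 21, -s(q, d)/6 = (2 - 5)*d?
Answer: -337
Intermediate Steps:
s(q, d) = 18*d (s(q, d) = -6*(2 - 5)*d = -(-18)*d = 18*d)
m = -13 (m = -(47 - 21)/2 = -½*26 = -13)
m + s(12, 1)*(-18) = -13 + (18*1)*(-18) = -13 + 18*(-18) = -13 - 324 = -337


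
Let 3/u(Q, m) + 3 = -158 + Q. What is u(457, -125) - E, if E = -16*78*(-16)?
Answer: -5910525/296 ≈ -19968.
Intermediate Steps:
u(Q, m) = 3/(-161 + Q) (u(Q, m) = 3/(-3 + (-158 + Q)) = 3/(-161 + Q))
E = 19968 (E = -1248*(-16) = 19968)
u(457, -125) - E = 3/(-161 + 457) - 1*19968 = 3/296 - 19968 = -5910525/296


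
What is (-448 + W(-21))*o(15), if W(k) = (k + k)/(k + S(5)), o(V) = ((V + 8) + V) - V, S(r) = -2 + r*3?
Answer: -40733/4 ≈ -10183.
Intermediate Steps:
S(r) = -2 + 3*r
o(V) = 8 + V (o(V) = ((8 + V) + V) - V = (8 + 2*V) - V = 8 + V)
W(k) = 2*k/(13 + k) (W(k) = (k + k)/(k + (-2 + 3*5)) = (2*k)/(k + (-2 + 15)) = (2*k)/(k + 13) = (2*k)/(13 + k) = 2*k/(13 + k))
(-448 + W(-21))*o(15) = (-448 + 2*(-21)/(13 - 21))*(8 + 15) = (-448 + 2*(-21)/(-8))*23 = (-448 + 2*(-21)*(-1/8))*23 = (-448 + 21/4)*23 = -1771/4*23 = -40733/4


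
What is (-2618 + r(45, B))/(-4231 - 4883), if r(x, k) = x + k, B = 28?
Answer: 2545/9114 ≈ 0.27924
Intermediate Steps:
r(x, k) = k + x
(-2618 + r(45, B))/(-4231 - 4883) = (-2618 + (28 + 45))/(-4231 - 4883) = (-2618 + 73)/(-9114) = -2545*(-1/9114) = 2545/9114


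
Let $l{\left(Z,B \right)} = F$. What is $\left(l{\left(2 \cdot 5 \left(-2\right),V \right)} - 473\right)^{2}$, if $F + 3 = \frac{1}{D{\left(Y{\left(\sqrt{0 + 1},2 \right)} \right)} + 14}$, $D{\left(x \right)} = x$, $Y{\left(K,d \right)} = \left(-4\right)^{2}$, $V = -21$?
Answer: $\frac{203889841}{900} \approx 2.2654 \cdot 10^{5}$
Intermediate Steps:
$Y{\left(K,d \right)} = 16$
$F = - \frac{89}{30}$ ($F = -3 + \frac{1}{16 + 14} = -3 + \frac{1}{30} = - \frac{89}{30} \approx -2.9667$)
$l{\left(Z,B \right)} = - \frac{89}{30}$
$\left(l{\left(2 \cdot 5 \left(-2\right),V \right)} - 473\right)^{2} = \left(- \frac{89}{30} - 473\right)^{2} = \left(- \frac{14279}{30}\right)^{2} = \frac{203889841}{900}$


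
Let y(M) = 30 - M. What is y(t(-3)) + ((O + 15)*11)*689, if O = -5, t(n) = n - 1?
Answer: 75824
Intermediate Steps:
t(n) = -1 + n
y(t(-3)) + ((O + 15)*11)*689 = (30 - (-1 - 3)) + ((-5 + 15)*11)*689 = (30 - 1*(-4)) + (10*11)*689 = (30 + 4) + 110*689 = 34 + 75790 = 75824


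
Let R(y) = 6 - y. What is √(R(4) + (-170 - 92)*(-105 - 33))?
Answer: √36158 ≈ 190.15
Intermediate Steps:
√(R(4) + (-170 - 92)*(-105 - 33)) = √((6 - 1*4) + (-170 - 92)*(-105 - 33)) = √((6 - 4) - 262*(-138)) = √(2 + 36156) = √36158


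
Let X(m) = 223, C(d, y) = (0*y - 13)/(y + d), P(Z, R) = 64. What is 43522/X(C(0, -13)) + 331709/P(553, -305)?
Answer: 76756515/14272 ≈ 5378.1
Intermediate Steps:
C(d, y) = -13/(d + y) (C(d, y) = (0 - 13)/(d + y) = -13/(d + y))
43522/X(C(0, -13)) + 331709/P(553, -305) = 43522/223 + 331709/64 = 76756515/14272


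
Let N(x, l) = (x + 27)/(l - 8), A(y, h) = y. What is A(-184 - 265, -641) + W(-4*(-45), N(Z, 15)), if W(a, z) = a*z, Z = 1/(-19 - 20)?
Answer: 22261/91 ≈ 244.63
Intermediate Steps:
Z = -1/39 (Z = 1/(-39) = -1/39 ≈ -0.025641)
N(x, l) = (27 + x)/(-8 + l)
A(-184 - 265, -641) + W(-4*(-45), N(Z, 15)) = (-184 - 265) + (-4*(-45))*((27 - 1/39)/(-8 + 15)) = -449 + 180*((1052/39)/7) = -449 + 180*((⅐)*(1052/39)) = -449 + 180*(1052/273) = -449 + 63120/91 = 22261/91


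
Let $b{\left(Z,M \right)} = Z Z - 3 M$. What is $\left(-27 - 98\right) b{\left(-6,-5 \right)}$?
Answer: $-6375$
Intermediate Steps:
$b{\left(Z,M \right)} = Z^{2} - 3 M$
$\left(-27 - 98\right) b{\left(-6,-5 \right)} = \left(-27 - 98\right) \left(\left(-6\right)^{2} - -15\right) = - 125 \left(36 + 15\right) = \left(-125\right) 51 = -6375$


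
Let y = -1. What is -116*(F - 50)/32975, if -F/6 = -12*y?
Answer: 14152/32975 ≈ 0.42917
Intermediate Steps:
F = -72 (F = -(-72)*(-1) = -6*12 = -72)
-116*(F - 50)/32975 = -116*(-72 - 50)/32975 = -116*(-122)*(1/32975) = 14152*(1/32975) = 14152/32975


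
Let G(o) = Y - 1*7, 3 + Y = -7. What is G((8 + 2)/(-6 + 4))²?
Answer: 289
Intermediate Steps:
Y = -10 (Y = -3 - 7 = -10)
G(o) = -17 (G(o) = -10 - 1*7 = -10 - 7 = -17)
G((8 + 2)/(-6 + 4))² = (-17)² = 289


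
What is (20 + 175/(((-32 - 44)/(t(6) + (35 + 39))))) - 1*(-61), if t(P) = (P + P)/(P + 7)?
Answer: -45211/494 ≈ -91.520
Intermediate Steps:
t(P) = 2*P/(7 + P) (t(P) = (2*P)/(7 + P) = 2*P/(7 + P))
(20 + 175/(((-32 - 44)/(t(6) + (35 + 39))))) - 1*(-61) = (20 + 175/(((-32 - 44)/(2*6/(7 + 6) + (35 + 39))))) - 1*(-61) = (20 + 175/((-76/(2*6/13 + 74)))) + 61 = (20 + 175/((-76/(2*6*(1/13) + 74)))) + 61 = (20 + 175/((-76/(12/13 + 74)))) + 61 = (20 + 175/((-76/974/13))) + 61 = (20 + 175/((-76*13/974))) + 61 = (20 + 175/(-494/487)) + 61 = (20 + 175*(-487/494)) + 61 = (20 - 85225/494) + 61 = -75345/494 + 61 = -45211/494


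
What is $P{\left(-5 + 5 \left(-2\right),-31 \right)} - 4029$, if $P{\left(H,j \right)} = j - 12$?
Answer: $-4072$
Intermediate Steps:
$P{\left(H,j \right)} = -12 + j$ ($P{\left(H,j \right)} = j - 12 = -12 + j$)
$P{\left(-5 + 5 \left(-2\right),-31 \right)} - 4029 = \left(-12 - 31\right) - 4029 = -43 - 4029 = -4072$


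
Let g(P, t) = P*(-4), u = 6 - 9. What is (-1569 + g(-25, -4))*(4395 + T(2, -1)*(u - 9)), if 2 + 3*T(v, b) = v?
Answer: -6456255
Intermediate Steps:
u = -3
T(v, b) = -⅔ + v/3
g(P, t) = -4*P
(-1569 + g(-25, -4))*(4395 + T(2, -1)*(u - 9)) = (-1569 - 4*(-25))*(4395 + (-⅔ + (⅓)*2)*(-3 - 9)) = (-1569 + 100)*(4395 + (-⅔ + ⅔)*(-12)) = -1469*(4395 + 0*(-12)) = -1469*(4395 + 0) = -1469*4395 = -6456255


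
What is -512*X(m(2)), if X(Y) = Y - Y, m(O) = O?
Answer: 0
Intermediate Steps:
X(Y) = 0
-512*X(m(2)) = -512*0 = 0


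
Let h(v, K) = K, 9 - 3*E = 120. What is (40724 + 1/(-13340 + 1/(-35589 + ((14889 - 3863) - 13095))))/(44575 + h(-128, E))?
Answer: 10229007896173/11187004088949 ≈ 0.91436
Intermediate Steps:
E = -37 (E = 3 - 1/3*120 = 3 - 40 = -37)
(40724 + 1/(-13340 + 1/(-35589 + ((14889 - 3863) - 13095))))/(44575 + h(-128, E)) = (40724 + 1/(-13340 + 1/(-35589 + ((14889 - 3863) - 13095))))/(44575 - 37) = (40724 + 1/(-13340 + 1/(-35589 + (11026 - 13095))))/44538 = (40724 + 1/(-13340 + 1/(-35589 - 2069)))*(1/44538) = (40724 + 1/(-13340 + 1/(-37658)))*(1/44538) = (40724 + 1/(-13340 - 1/37658))*(1/44538) = (40724 + 1/(-502357721/37658))*(1/44538) = (40724 - 37658/502357721)*(1/44538) = (20458015792346/502357721)*(1/44538) = 10229007896173/11187004088949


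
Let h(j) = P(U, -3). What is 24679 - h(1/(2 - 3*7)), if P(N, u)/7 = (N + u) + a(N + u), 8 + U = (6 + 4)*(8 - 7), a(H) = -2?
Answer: 24700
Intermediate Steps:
U = 2 (U = -8 + (6 + 4)*(8 - 7) = -8 + 10*1 = -8 + 10 = 2)
P(N, u) = -14 + 7*N + 7*u (P(N, u) = 7*((N + u) - 2) = 7*(-2 + N + u) = -14 + 7*N + 7*u)
h(j) = -21 (h(j) = -14 + 7*2 + 7*(-3) = -14 + 14 - 21 = -21)
24679 - h(1/(2 - 3*7)) = 24679 - 1*(-21) = 24679 + 21 = 24700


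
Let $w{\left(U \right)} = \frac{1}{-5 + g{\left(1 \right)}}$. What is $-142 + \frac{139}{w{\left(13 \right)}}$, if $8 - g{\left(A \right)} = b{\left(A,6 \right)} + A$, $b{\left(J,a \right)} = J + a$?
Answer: $-837$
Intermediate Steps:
$g{\left(A \right)} = 2 - 2 A$ ($g{\left(A \right)} = 8 - \left(\left(A + 6\right) + A\right) = 8 - \left(\left(6 + A\right) + A\right) = 8 - \left(6 + 2 A\right) = 2 - 2 A$)
$w{\left(U \right)} = - \frac{1}{5}$ ($w{\left(U \right)} = \frac{1}{-5 + \left(2 - 2\right)} = \frac{1}{-5 + 0} = \frac{1}{-5} = - \frac{1}{5}$)
$-142 + \frac{139}{w{\left(13 \right)}} = -142 + \frac{139}{- \frac{1}{5}} = -142 + 139 \left(-5\right) = -142 - 695 = -837$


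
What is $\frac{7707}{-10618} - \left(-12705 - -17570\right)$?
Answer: $- \frac{51664277}{10618} \approx -4865.7$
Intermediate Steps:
$\frac{7707}{-10618} - \left(-12705 - -17570\right) = 7707 \left(- \frac{1}{10618}\right) - \left(-12705 + 17570\right) = - \frac{7707}{10618} - 4865 = - \frac{51664277}{10618}$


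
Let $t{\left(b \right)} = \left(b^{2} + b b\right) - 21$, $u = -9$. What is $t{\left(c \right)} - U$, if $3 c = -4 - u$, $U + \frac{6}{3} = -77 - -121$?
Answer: $- \frac{517}{9} \approx -57.444$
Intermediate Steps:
$U = 42$ ($U = -2 - -44 = -2 + \left(-77 + 121\right) = -2 + 44 = 42$)
$c = \frac{5}{3}$ ($c = \frac{-4 - -9}{3} = \frac{-4 + 9}{3} = \frac{1}{3} \cdot 5 = \frac{5}{3} \approx 1.6667$)
$t{\left(b \right)} = -21 + 2 b^{2}$ ($t{\left(b \right)} = \left(b^{2} + b^{2}\right) - 21 = 2 b^{2} - 21 = -21 + 2 b^{2}$)
$t{\left(c \right)} - U = \left(-21 + 2 \left(\frac{5}{3}\right)^{2}\right) - 42 = \left(-21 + 2 \cdot \frac{25}{9}\right) - 42 = \left(-21 + \frac{50}{9}\right) - 42 = - \frac{139}{9} - 42 = - \frac{517}{9}$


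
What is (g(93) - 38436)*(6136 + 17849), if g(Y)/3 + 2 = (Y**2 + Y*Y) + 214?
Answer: 338044590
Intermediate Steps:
g(Y) = 636 + 6*Y**2 (g(Y) = -6 + 3*((Y**2 + Y*Y) + 214) = -6 + 3*((Y**2 + Y**2) + 214) = -6 + 3*(2*Y**2 + 214) = -6 + 3*(214 + 2*Y**2) = -6 + (642 + 6*Y**2) = 636 + 6*Y**2)
(g(93) - 38436)*(6136 + 17849) = ((636 + 6*93**2) - 38436)*(6136 + 17849) = ((636 + 6*8649) - 38436)*23985 = ((636 + 51894) - 38436)*23985 = (52530 - 38436)*23985 = 14094*23985 = 338044590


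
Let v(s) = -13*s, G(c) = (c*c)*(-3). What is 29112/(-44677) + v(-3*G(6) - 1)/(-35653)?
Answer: -850331413/1592869081 ≈ -0.53384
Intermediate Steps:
G(c) = -3*c**2 (G(c) = c**2*(-3) = -3*c**2)
29112/(-44677) + v(-3*G(6) - 1)/(-35653) = 29112/(-44677) - 13*(-(-9)*6**2 - 1)/(-35653) = 29112*(-1/44677) - 13*(-(-9)*36 - 1)*(-1/35653) = -29112/44677 - 13*(-3*(-108) - 1)*(-1/35653) = -29112/44677 - 13*(324 - 1)*(-1/35653) = -29112/44677 - 13*323*(-1/35653) = -29112/44677 - 4199*(-1/35653) = -29112/44677 + 4199/35653 = -850331413/1592869081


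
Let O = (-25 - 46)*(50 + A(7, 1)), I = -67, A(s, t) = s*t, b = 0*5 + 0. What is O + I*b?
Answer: -4047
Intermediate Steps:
b = 0 (b = 0 + 0 = 0)
O = -4047 (O = (-25 - 46)*(50 + 7*1) = -71*(50 + 7) = -71*57 = -4047)
O + I*b = -4047 - 67*0 = -4047 + 0 = -4047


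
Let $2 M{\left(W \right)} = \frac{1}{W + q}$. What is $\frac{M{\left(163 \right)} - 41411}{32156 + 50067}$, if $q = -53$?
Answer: $- \frac{9110419}{18089060} \approx -0.50364$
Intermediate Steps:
$M{\left(W \right)} = \frac{1}{2 \left(-53 + W\right)}$ ($M{\left(W \right)} = \frac{1}{2 \left(W - 53\right)} = \frac{1}{2 \left(-53 + W\right)}$)
$\frac{M{\left(163 \right)} - 41411}{32156 + 50067} = \frac{\frac{1}{2 \left(-53 + 163\right)} - 41411}{32156 + 50067} = \frac{\frac{1}{2 \cdot 110} - 41411}{82223} = \left(\frac{1}{2} \cdot \frac{1}{110} - 41411\right) \frac{1}{82223} = \left(\frac{1}{220} - 41411\right) \frac{1}{82223} = \left(- \frac{9110419}{220}\right) \frac{1}{82223} = - \frac{9110419}{18089060}$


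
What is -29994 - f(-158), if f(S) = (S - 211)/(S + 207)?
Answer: -1469337/49 ≈ -29986.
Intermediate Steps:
f(S) = (-211 + S)/(207 + S)
-29994 - f(-158) = -29994 - (-211 - 158)/(207 - 158) = -29994 - (-369)/49 = -29994 - 1*(-369/49) = -29994 + 369/49 = -1469337/49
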